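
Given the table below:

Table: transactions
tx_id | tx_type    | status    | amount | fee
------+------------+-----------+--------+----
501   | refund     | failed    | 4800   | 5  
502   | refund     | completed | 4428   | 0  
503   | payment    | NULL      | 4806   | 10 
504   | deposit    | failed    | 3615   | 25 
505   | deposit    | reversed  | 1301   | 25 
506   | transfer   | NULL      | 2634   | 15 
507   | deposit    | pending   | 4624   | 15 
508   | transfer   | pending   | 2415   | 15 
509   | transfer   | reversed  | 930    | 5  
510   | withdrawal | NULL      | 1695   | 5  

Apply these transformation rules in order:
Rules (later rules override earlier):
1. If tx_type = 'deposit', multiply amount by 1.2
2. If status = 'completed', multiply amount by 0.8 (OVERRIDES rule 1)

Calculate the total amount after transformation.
32270.4

Step 1: Rule 2 takes priority for records with status = 'completed'
  - 1 records: 4428 × 0.8 = 3542.4
Step 2: Rule 1 applies to remaining records with tx_type = 'deposit'
  - 3 records: 9540 × 1.2 = 11448.0
Step 3: Other records unchanged: 17280
Step 4: Final sum = 3542.4 + 11448.0 + 17280 = 32270.4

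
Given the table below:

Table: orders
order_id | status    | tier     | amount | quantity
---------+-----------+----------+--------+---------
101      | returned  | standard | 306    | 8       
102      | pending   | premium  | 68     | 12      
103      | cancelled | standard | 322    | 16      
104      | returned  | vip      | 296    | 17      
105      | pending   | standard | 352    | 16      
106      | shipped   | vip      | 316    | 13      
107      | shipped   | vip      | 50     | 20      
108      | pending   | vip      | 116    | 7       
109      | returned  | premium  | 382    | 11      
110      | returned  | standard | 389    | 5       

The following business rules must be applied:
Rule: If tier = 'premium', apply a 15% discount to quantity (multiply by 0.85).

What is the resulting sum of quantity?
121.55

Step 1: Records with tier = 'premium' have total quantity = 23
Step 2: Apply multiplier: 23 × 0.85 = 19.55
Step 3: Other records total: 102
Step 4: Final sum = 19.55 + 102 = 121.55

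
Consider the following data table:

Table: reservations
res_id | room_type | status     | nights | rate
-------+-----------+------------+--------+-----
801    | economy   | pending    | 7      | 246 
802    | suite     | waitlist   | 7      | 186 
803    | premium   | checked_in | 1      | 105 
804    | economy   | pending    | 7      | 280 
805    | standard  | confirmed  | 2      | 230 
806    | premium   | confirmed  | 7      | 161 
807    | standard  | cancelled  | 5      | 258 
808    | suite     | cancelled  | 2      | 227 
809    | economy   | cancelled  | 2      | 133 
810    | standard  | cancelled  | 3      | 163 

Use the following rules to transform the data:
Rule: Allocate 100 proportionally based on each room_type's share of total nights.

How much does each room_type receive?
economy: 37.21, premium: 18.6, standard: 23.26, suite: 20.93

Step 1: Calculate total nights = 43
Step 2: Calculate each room_type's proportion:
  economy: 16/43 = 37.21% → 37.21
  premium: 8/43 = 18.60% → 18.6
  standard: 10/43 = 23.26% → 23.26
  suite: 9/43 = 20.93% → 20.93
Step 3: Verify: sum of allocations ≈ 100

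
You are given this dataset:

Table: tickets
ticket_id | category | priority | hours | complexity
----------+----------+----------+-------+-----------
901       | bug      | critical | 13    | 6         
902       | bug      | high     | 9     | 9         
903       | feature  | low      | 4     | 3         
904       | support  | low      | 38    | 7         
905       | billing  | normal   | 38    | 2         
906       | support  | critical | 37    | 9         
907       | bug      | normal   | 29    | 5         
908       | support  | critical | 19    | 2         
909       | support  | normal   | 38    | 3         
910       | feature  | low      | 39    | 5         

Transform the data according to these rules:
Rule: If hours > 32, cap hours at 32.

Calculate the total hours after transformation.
234

Step 1: 5 records have hours > 32
Step 2: These records originally summed to 190
Step 3: After capping: 5 × 32 = 160
Step 4: Unaffected records sum: 74
Step 5: Final sum = 160 + 74 = 234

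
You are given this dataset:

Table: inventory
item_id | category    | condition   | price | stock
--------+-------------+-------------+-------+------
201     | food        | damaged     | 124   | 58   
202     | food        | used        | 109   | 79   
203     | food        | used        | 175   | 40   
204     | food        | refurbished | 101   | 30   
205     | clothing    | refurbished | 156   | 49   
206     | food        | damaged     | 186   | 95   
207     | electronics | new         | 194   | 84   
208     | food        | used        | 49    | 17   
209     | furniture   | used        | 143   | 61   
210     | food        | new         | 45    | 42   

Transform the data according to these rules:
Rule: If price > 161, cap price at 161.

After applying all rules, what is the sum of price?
1210

Step 1: 3 records have price > 161
Step 2: These records originally summed to 555
Step 3: After capping: 3 × 161 = 483
Step 4: Unaffected records sum: 727
Step 5: Final sum = 483 + 727 = 1210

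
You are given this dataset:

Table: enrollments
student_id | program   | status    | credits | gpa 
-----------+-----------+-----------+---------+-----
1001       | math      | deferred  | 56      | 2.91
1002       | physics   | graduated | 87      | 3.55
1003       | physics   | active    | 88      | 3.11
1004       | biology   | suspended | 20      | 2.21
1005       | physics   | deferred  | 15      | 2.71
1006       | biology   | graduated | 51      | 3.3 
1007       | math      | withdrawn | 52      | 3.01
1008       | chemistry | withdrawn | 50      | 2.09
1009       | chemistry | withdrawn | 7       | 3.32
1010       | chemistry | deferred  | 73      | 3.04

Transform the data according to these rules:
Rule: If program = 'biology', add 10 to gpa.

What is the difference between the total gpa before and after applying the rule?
20.0

Step 1: Original sum of gpa = 29.25
Step 2: 2 records have program = 'biology'
Step 3: Each affected record changes by 10
Step 4: Total change = 2 × 10 = 20
Step 5: New sum = 29.25 + 20 = 49.25
Step 6: Difference = |49.25 - 29.25| = 20.0
        (Sum increased by 20.0)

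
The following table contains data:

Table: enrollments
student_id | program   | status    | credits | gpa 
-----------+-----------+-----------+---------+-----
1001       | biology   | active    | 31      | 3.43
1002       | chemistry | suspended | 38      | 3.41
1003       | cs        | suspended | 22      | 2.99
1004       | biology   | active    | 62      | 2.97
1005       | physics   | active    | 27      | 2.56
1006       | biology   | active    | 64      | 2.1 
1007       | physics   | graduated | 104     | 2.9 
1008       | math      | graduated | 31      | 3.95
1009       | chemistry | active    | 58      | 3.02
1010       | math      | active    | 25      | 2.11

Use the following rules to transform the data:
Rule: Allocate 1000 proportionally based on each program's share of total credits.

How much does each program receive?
biology: 339.83, chemistry: 207.79, cs: 47.62, math: 121.21, physics: 283.55

Step 1: Calculate total credits = 462
Step 2: Calculate each program's proportion:
  biology: 157/462 = 33.98% → 339.83
  chemistry: 96/462 = 20.78% → 207.79
  cs: 22/462 = 4.76% → 47.62
  math: 56/462 = 12.12% → 121.21
  physics: 131/462 = 28.35% → 283.55
Step 3: Verify: sum of allocations ≈ 1000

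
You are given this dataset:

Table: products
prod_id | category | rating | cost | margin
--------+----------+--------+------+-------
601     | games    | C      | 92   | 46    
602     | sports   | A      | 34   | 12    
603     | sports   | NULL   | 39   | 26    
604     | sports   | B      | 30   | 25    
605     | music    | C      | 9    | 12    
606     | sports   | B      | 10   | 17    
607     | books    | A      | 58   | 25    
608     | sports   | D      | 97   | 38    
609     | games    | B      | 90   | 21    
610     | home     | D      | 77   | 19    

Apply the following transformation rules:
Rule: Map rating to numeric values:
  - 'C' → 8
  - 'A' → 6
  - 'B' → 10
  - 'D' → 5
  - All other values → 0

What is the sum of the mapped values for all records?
68

Step 1: Apply mapping to each record
Step 2: Count by status:
  'C': 2 records × 8 = 16
  'A': 2 records × 6 = 12
  'B': 3 records × 10 = 30
  'D': 2 records × 5 = 10
Step 3: Sum all mapped values = 68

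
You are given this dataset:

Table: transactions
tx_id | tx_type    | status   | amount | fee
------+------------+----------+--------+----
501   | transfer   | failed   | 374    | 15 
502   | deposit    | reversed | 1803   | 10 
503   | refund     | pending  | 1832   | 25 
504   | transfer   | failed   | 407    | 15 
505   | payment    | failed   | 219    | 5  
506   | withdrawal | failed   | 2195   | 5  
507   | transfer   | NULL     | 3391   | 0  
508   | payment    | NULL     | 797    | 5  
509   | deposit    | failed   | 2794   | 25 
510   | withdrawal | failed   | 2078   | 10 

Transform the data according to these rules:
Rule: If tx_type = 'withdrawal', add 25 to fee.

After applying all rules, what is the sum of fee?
165

Step 1: Count records where tx_type = 'withdrawal': 2
Step 2: Total bonus added: 2 × 25 = 50
Step 3: Original sum of fee: 115
Step 4: Final sum = 115 + 50 = 165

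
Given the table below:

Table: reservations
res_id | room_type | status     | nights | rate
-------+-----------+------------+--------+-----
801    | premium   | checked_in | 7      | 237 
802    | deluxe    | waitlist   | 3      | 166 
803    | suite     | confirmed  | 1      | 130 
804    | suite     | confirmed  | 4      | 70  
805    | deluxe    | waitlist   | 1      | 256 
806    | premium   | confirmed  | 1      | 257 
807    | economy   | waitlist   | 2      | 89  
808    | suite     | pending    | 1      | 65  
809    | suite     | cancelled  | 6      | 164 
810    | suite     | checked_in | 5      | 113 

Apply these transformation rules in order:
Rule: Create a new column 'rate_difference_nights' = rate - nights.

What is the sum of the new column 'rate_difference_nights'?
1516

Step 1: For each record, compute rate - nights
Example calculations:
  237 - 7 = 230
  166 - 3 = 163
  130 - 1 = 129
  ...
Step 2: Sum all derived values
Step 3: Total = 1516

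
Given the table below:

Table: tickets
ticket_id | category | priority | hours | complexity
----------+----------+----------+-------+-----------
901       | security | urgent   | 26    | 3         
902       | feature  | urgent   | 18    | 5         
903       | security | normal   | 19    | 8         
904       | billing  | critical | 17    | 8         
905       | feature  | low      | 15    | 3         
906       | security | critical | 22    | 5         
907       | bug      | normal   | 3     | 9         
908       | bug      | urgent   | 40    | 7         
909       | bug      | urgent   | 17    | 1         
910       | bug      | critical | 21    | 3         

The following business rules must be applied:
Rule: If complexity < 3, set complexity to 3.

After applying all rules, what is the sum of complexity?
54

Step 1: 1 records have complexity < 3
Step 2: These records originally summed to 1
Step 3: After setting to minimum: 1 × 3 = 3
Step 4: Unaffected records sum: 51
Step 5: Final sum = 3 + 51 = 54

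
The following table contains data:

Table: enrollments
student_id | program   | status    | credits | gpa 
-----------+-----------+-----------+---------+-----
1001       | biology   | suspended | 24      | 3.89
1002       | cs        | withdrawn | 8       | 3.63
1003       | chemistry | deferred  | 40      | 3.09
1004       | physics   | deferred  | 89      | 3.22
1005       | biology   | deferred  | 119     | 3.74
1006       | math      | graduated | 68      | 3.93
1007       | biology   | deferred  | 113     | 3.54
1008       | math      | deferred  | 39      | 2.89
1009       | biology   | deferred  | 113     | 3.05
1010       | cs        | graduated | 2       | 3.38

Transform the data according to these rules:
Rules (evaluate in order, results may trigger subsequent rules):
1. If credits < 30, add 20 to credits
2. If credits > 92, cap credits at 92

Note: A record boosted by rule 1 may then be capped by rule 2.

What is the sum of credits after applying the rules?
606

Step 1: Apply rule 1 to records with credits < 30
  - 3 records get bonus of 20
  - Of these, 0 records then exceed 92 and get capped
Step 2: Apply rule 2 to records with credits > 92
  - 3 records (original) are capped
Step 3: Calculate final sum = 606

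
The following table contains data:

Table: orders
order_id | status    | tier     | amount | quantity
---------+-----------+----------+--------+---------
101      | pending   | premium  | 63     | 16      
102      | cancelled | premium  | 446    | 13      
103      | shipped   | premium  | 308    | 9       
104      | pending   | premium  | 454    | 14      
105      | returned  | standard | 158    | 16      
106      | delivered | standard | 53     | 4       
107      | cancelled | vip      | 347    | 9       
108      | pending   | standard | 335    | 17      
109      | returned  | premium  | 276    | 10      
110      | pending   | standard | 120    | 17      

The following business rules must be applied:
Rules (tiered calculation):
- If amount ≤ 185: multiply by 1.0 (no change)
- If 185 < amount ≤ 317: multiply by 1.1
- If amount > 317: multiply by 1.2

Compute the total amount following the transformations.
2934.8

Step 1: Tier 1 (amount ≤ 185): 4 records, sum = 394 × 1.0 = 394.0
Step 2: Tier 2 (185 < amount ≤ 317): 2 records, sum = 584 × 1.1 = 642.4
Step 3: Tier 3 (amount > 317): 4 records, sum = 1582 × 1.2 = 1898.4
Step 4: Final sum = 394.0 + 642.4 + 1898.4 = 2934.8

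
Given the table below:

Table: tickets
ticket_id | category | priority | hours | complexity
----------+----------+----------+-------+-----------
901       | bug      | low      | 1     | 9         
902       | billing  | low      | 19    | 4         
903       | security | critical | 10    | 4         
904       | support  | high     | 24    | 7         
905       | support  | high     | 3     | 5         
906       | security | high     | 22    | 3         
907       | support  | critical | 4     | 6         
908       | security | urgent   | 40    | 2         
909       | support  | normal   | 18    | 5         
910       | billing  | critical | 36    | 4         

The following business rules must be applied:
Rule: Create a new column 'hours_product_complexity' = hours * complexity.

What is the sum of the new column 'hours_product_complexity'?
712

Step 1: For each record, compute hours * complexity
Example calculations:
  1 * 9 = 9
  19 * 4 = 76
  10 * 4 = 40
  ...
Step 2: Sum all derived values
Step 3: Total = 712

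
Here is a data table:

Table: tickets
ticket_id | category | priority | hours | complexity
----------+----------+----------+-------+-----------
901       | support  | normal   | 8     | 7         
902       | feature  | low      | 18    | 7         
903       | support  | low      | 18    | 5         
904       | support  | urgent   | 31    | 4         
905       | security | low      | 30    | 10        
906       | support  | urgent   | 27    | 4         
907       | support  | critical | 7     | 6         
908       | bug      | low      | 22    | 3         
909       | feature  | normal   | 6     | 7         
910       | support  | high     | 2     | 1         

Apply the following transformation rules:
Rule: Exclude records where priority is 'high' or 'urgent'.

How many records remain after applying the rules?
7

Step 1: Count records to exclude
  - 1 (high) + 2 (urgent) = 3 records
Step 2: Total records: 10
Step 3: Remaining = 10 - 3 = 7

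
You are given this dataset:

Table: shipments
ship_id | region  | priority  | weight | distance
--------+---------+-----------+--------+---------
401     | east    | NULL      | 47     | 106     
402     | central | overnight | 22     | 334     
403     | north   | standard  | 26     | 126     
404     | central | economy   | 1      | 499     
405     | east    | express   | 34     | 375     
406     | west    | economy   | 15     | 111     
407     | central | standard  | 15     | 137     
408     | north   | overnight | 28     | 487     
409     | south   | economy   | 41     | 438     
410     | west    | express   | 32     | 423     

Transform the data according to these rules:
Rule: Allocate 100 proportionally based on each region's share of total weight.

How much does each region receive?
central: 14.56, east: 31.03, north: 20.69, south: 15.71, west: 18.01

Step 1: Calculate total weight = 261
Step 2: Calculate each region's proportion:
  central: 38/261 = 14.56% → 14.56
  east: 81/261 = 31.03% → 31.03
  north: 54/261 = 20.69% → 20.69
  south: 41/261 = 15.71% → 15.71
  west: 47/261 = 18.01% → 18.01
Step 3: Verify: sum of allocations ≈ 100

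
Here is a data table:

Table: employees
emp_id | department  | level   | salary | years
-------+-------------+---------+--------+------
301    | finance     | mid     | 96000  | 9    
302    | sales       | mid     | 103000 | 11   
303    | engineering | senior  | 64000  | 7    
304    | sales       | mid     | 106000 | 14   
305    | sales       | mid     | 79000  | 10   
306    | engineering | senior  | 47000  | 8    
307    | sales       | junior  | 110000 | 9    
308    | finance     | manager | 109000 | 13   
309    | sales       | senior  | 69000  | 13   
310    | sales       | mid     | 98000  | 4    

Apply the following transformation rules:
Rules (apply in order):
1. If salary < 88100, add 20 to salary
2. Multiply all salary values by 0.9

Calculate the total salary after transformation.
792972.0

Step 1: Apply Rule 1 - Add 20 to records with salary < 88100
  - 4 records affected: 259000 + (4 × 20) = 259080
  - Unaffected records: 622000
  - Sum after Rule 1: 881080
Step 2: Apply Rule 2 - Multiply all by 0.9
  - 881080 × 0.9 = 792972.0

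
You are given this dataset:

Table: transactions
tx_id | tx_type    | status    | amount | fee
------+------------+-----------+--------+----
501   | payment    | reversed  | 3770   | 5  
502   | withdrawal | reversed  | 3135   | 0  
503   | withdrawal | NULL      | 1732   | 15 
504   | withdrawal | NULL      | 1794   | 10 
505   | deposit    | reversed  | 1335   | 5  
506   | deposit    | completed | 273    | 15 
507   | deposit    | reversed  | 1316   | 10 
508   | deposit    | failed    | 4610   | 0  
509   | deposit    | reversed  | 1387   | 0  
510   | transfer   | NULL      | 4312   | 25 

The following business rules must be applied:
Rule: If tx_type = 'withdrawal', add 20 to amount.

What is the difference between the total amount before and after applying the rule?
60

Step 1: Original sum of amount = 23664
Step 2: 3 records have tx_type = 'withdrawal'
Step 3: Each affected record changes by 20
Step 4: Total change = 3 × 20 = 60
Step 5: New sum = 23664 + 60 = 23724
Step 6: Difference = |23724 - 23664| = 60
        (Sum increased by 60)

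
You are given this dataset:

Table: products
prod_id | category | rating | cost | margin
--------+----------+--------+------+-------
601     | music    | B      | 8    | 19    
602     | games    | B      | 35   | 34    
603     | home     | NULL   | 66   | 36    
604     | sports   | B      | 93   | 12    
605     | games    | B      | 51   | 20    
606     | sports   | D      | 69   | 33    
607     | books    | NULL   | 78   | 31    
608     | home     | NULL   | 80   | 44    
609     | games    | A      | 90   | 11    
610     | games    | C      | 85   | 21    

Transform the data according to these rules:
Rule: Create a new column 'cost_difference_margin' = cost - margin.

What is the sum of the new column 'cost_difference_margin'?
394

Step 1: For each record, compute cost - margin
Example calculations:
  8 - 19 = -11
  35 - 34 = 1
  66 - 36 = 30
  ...
Step 2: Sum all derived values
Step 3: Total = 394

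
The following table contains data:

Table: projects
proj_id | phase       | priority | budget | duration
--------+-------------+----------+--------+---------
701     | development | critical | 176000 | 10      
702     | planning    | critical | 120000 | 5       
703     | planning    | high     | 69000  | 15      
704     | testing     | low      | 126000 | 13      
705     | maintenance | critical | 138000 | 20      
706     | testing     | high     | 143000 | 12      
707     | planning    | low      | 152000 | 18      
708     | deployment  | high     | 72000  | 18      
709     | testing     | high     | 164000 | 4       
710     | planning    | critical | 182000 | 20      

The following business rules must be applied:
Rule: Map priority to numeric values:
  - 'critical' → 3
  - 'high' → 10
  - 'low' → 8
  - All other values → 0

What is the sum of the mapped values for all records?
68

Step 1: Apply mapping to each record
Step 2: Count by status:
  'critical': 4 records × 3 = 12
  'high': 4 records × 10 = 40
  'low': 2 records × 8 = 16
Step 3: Sum all mapped values = 68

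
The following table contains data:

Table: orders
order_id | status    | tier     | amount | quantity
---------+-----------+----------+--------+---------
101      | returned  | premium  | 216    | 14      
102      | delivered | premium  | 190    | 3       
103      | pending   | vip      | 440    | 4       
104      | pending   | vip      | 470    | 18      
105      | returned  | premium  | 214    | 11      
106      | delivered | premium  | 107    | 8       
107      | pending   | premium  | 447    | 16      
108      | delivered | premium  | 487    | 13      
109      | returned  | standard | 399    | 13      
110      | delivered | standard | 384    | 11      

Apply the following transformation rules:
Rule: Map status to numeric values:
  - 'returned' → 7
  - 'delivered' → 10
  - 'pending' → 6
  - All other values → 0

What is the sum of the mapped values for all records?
79

Step 1: Apply mapping to each record
Step 2: Count by status:
  'returned': 3 records × 7 = 21
  'delivered': 4 records × 10 = 40
  'pending': 3 records × 6 = 18
Step 3: Sum all mapped values = 79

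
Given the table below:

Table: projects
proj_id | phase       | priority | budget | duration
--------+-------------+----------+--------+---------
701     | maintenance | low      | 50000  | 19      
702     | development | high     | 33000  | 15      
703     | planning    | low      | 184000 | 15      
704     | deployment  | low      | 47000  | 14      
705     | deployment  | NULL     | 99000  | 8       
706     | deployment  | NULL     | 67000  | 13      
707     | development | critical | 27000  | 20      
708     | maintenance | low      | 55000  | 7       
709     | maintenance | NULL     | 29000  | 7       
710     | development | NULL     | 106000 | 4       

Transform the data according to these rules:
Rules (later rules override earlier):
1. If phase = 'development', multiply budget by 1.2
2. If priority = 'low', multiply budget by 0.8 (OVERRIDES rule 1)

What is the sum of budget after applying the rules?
663000.0

Step 1: Rule 2 takes priority for records with priority = 'low'
  - 4 records: 336000 × 0.8 = 268800.0
Step 2: Rule 1 applies to remaining records with phase = 'development'
  - 3 records: 166000 × 1.2 = 199200.0
Step 3: Other records unchanged: 195000
Step 4: Final sum = 268800.0 + 199200.0 + 195000 = 663000.0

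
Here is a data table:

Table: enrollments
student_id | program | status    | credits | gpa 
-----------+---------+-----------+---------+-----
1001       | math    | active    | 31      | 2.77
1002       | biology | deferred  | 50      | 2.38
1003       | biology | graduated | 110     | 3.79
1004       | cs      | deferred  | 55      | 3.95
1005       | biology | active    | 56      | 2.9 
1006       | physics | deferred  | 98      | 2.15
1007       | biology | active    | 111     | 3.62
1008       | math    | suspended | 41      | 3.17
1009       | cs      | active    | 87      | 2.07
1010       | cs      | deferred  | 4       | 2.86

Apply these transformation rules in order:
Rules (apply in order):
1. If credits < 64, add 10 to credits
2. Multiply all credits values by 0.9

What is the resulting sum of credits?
632.7

Step 1: Apply Rule 1 - Add 10 to records with credits < 64
  - 6 records affected: 237 + (6 × 10) = 297
  - Unaffected records: 406
  - Sum after Rule 1: 703
Step 2: Apply Rule 2 - Multiply all by 0.9
  - 703 × 0.9 = 632.7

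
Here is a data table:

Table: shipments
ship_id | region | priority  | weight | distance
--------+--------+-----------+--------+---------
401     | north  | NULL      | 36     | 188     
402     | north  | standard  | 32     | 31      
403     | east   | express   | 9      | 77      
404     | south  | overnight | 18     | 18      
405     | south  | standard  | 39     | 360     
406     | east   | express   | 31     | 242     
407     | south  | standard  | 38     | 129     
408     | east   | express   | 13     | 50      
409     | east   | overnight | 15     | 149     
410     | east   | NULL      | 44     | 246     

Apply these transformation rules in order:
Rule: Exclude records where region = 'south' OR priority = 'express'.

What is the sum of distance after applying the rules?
614

Step 1: Find records where region = 'south' OR priority = 'express'
Step 2: 6 records match, summing to 876
Step 3: Original sum: 1490
Step 4: Remaining sum = 1490 - 876 = 614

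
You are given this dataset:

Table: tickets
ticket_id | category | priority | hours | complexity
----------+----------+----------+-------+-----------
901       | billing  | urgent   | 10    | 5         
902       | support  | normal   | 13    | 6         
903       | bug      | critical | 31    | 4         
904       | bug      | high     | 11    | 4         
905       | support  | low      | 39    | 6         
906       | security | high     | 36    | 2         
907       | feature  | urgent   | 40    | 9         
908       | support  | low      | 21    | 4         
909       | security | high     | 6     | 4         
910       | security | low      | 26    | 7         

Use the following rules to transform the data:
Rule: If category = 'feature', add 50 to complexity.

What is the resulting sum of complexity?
101

Step 1: Count records where category = 'feature': 1
Step 2: Total bonus added: 1 × 50 = 50
Step 3: Original sum of complexity: 51
Step 4: Final sum = 51 + 50 = 101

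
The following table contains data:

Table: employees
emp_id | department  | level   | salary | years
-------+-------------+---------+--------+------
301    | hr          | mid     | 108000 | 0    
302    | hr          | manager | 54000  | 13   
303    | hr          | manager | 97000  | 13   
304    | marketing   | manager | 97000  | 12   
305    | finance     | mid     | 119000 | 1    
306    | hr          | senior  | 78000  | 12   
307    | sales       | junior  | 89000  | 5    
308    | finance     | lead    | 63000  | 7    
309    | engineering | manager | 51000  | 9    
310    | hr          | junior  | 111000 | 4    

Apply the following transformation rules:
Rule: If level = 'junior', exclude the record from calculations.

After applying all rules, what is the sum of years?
67

Step 1: Identify records where level = 'junior'
Step 2: The excluded records sum to 9
Step 3: Original total years = 76
Step 4: Remaining total = 76 - 9 = 67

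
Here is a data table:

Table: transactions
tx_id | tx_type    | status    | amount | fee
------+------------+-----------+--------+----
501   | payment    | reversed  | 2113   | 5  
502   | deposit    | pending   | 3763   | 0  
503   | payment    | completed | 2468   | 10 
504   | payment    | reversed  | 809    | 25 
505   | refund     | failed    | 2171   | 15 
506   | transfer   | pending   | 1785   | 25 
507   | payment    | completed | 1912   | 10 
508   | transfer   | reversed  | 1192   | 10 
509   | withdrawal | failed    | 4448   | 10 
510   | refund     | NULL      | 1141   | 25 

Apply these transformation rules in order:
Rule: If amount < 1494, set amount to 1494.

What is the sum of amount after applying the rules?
23142

Step 1: 3 records have amount < 1494
Step 2: These records originally summed to 3142
Step 3: After setting to minimum: 3 × 1494 = 4482
Step 4: Unaffected records sum: 18660
Step 5: Final sum = 4482 + 18660 = 23142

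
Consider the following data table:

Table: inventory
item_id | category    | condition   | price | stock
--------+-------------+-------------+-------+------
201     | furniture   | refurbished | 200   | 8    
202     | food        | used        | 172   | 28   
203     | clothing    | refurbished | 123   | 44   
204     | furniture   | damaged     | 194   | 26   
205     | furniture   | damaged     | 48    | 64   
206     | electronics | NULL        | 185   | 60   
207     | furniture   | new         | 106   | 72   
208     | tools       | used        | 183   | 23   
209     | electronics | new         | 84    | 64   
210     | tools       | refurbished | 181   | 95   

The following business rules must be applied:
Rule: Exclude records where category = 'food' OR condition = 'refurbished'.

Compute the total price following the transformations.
800

Step 1: Find records where category = 'food' OR condition = 'refurbished'
Step 2: 4 records match, summing to 676
Step 3: Original sum: 1476
Step 4: Remaining sum = 1476 - 676 = 800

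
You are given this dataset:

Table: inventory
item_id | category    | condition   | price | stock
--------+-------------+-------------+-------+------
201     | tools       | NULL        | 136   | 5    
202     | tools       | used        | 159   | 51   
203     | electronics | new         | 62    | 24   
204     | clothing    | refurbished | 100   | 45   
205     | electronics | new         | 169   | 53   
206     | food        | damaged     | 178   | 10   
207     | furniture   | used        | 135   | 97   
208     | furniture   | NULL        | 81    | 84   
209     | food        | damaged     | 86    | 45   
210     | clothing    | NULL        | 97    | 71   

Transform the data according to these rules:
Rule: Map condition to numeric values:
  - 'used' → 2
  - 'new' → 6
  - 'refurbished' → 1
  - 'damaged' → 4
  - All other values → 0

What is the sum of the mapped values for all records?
25

Step 1: Apply mapping to each record
Step 2: Count by status:
  'used': 2 records × 2 = 4
  'new': 2 records × 6 = 12
  'refurbished': 1 records × 1 = 1
  'damaged': 2 records × 4 = 8
Step 3: Sum all mapped values = 25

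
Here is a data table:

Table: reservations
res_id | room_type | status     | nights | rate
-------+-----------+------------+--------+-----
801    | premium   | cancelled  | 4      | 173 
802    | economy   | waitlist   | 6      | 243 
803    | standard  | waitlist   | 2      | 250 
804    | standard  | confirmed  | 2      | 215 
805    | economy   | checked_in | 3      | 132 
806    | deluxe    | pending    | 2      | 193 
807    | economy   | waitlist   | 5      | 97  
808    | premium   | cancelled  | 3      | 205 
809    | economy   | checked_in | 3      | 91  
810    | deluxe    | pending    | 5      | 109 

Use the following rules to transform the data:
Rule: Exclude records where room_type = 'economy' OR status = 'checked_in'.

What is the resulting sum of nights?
18

Step 1: Find records where room_type = 'economy' OR status = 'checked_in'
Step 2: 4 records match, summing to 17
Step 3: Original sum: 35
Step 4: Remaining sum = 35 - 17 = 18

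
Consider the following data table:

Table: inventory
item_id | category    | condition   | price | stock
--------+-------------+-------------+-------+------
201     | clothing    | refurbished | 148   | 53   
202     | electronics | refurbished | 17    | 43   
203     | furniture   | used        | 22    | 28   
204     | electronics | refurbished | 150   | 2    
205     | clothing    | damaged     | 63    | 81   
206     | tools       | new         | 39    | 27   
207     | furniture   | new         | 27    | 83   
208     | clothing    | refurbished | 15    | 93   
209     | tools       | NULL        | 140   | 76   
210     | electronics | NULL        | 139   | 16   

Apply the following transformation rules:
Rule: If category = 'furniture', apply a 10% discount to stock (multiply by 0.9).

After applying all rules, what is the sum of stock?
490.9

Step 1: Records with category = 'furniture' have total stock = 111
Step 2: Apply multiplier: 111 × 0.9 = 99.9
Step 3: Other records total: 391
Step 4: Final sum = 99.9 + 391 = 490.9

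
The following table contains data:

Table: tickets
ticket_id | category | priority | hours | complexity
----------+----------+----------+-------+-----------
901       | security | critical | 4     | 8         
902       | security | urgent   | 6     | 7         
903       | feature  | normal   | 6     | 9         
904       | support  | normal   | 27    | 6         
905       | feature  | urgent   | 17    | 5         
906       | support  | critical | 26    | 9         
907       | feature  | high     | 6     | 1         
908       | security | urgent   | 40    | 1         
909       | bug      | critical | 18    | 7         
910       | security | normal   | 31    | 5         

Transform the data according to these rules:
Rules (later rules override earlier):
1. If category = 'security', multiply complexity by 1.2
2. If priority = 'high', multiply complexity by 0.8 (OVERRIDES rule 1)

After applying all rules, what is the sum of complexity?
62.0

Step 1: Rule 2 takes priority for records with priority = 'high'
  - 1 records: 1 × 0.8 = 0.8
Step 2: Rule 1 applies to remaining records with category = 'security'
  - 4 records: 21 × 1.2 = 25.2
Step 3: Other records unchanged: 36
Step 4: Final sum = 0.8 + 25.2 + 36 = 62.0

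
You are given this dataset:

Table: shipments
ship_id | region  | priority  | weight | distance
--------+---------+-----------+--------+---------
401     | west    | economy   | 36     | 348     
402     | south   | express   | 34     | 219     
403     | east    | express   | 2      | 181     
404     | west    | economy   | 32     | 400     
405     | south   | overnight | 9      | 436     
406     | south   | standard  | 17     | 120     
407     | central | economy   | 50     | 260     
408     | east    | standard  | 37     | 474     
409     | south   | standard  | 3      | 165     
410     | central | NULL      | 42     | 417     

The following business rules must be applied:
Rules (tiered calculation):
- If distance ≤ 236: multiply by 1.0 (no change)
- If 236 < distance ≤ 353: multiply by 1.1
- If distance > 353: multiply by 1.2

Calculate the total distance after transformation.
3426.2

Step 1: Tier 1 (distance ≤ 236): 4 records, sum = 685 × 1.0 = 685.0
Step 2: Tier 2 (236 < distance ≤ 353): 2 records, sum = 608 × 1.1 = 668.8
Step 3: Tier 3 (distance > 353): 4 records, sum = 1727 × 1.2 = 2072.4
Step 4: Final sum = 685.0 + 668.8 + 2072.4 = 3426.2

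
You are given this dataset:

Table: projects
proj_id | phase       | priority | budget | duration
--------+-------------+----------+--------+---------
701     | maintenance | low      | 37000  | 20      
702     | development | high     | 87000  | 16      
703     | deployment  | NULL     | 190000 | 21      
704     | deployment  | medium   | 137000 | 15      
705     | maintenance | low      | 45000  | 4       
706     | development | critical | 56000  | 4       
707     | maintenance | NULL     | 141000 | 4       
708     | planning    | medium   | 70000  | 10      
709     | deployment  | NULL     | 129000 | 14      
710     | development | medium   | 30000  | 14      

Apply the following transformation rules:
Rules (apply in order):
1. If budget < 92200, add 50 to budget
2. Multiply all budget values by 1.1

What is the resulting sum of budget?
1014530.0

Step 1: Apply Rule 1 - Add 50 to records with budget < 92200
  - 6 records affected: 325000 + (6 × 50) = 325300
  - Unaffected records: 597000
  - Sum after Rule 1: 922300
Step 2: Apply Rule 2 - Multiply all by 1.1
  - 922300 × 1.1 = 1014530.0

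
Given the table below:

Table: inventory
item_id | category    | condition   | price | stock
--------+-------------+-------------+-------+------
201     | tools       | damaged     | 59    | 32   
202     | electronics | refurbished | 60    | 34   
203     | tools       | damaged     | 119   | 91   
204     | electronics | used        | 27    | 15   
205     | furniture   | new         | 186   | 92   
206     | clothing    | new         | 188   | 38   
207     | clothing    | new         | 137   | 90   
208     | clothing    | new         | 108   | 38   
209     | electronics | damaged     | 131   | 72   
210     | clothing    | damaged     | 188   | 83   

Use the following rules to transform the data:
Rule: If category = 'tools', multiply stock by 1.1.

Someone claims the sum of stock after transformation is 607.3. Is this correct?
No, the correct result is 597.3.

Step 1: Calculate the correct sum after transformation
Step 2: Apply multiplier 1.1 to records where category = 'tools'
Step 3: Correct result = 597.3
Step 4: Claimed result = 607.3
Step 5: 597.3 ≠ 607.3
Conclusion: The claimed result is incorrect. The correct answer is 597.3.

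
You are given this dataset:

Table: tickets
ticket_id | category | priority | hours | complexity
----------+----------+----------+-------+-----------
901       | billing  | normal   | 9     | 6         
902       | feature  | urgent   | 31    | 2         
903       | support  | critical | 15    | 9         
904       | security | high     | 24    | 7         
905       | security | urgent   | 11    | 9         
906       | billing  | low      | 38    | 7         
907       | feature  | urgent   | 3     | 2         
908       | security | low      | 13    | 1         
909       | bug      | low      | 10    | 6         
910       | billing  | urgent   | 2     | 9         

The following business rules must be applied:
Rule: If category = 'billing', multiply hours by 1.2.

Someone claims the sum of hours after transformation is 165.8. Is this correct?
Yes, the result is correct.

Step 1: Calculate the correct sum after transformation
Step 2: Apply multiplier 1.2 to records where category = 'billing'
Step 3: Correct result = 165.8
Step 4: Claimed result = 165.8
Step 5: 165.8 = 165.8 ✓
Conclusion: The claimed result is correct.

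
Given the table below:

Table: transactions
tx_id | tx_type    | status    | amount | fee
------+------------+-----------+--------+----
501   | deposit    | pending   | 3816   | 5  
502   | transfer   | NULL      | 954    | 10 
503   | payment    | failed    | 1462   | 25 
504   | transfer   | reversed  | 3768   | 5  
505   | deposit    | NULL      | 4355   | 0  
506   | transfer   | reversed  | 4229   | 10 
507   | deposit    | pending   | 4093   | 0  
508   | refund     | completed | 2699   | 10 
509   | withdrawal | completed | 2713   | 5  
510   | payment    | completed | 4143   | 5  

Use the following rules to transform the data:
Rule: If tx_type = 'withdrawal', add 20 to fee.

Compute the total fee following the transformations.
95

Step 1: Count records where tx_type = 'withdrawal': 1
Step 2: Total bonus added: 1 × 20 = 20
Step 3: Original sum of fee: 75
Step 4: Final sum = 75 + 20 = 95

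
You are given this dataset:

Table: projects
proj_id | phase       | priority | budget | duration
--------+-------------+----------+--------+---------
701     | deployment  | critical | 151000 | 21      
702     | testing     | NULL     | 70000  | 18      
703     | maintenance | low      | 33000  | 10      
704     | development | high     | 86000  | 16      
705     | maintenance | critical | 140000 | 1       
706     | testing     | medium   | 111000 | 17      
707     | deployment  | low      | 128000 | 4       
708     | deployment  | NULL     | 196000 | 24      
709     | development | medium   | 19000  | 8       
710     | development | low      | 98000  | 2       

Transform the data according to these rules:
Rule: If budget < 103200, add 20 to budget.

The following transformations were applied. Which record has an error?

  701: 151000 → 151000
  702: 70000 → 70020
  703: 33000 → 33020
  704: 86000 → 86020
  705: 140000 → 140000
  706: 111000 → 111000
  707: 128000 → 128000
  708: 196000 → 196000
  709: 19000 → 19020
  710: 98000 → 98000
Record 710 has an error. The correct transformed value should be 98020, not 98000.

Step 1: Check each record against the rule
Step 2: Record 710 has budget = 98000
Step 3: Since 98000 < 103200, the bonus should have been applied
Step 4: Correct value = 98020, but claimed value = 98000
Conclusion: Record 710 has the error.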